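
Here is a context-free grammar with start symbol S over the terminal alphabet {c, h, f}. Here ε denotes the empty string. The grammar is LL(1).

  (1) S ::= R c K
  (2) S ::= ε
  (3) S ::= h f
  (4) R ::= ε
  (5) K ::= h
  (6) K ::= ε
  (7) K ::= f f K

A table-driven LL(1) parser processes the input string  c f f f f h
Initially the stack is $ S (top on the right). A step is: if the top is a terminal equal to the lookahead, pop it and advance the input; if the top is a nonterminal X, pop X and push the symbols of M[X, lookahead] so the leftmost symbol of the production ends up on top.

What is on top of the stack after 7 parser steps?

f

     Stack    Input          Action
  1  $ S      c f f f f h $  expand S ::= R c K
  2  $ K c R  c f f f f h $  expand R ::= ε
  3  $ K c    c f f f f h $  match c
  4  $ K      f f f f h $    expand K ::= f f K
  5  $ K f f  f f f f h $    match f
  6  $ K f    f f f h $      match f
  7  $ K      f f h $        expand K ::= f f K
Stack after step 7: $ K f f (top = f).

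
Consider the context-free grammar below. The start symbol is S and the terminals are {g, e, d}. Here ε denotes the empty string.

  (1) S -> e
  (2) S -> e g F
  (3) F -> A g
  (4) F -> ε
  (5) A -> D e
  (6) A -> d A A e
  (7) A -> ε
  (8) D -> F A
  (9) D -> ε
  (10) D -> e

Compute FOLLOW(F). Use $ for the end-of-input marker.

FIRST(S) = {e}
FIRST(F) = {ε, d, e, g}  (via A g)
FIRST(A) = {ε, d, e, g}  (via D e)
FIRST(D) = {ε, d, e, g}  (via F A)
FOLLOW(S) includes $ since S is the start symbol.
FOLLOW(S): S appears on no right-hand side. Thus FOLLOW(S) = {$}.
FOLLOW(D): in A->D e, D is followed by e with FIRST {e}. Thus FOLLOW(D) = {e}.
FOLLOW(F): in S->e g F, the suffix after F is empty, so FOLLOW(F) ⊇ FOLLOW(S) = {$}; in D->F A, F is followed by A with FIRST {ε, d, e, g}; in D->F A, the suffix after F is nullable, so FOLLOW(F) ⊇ FOLLOW(D) = {e}. Thus FOLLOW(F) = {$, d, e, g}.
FOLLOW(A): in F->A g, A is followed by g with FIRST {g}; in A->d A A e (occurrence 1), A is followed by A e with FIRST {d, e, g}; in A->d A A e (occurrence 2), A is followed by e with FIRST {e}; in D->F A, the suffix after A is empty, so FOLLOW(A) ⊇ FOLLOW(D) = {e}. Thus FOLLOW(A) = {d, e, g}.

{$, d, e, g}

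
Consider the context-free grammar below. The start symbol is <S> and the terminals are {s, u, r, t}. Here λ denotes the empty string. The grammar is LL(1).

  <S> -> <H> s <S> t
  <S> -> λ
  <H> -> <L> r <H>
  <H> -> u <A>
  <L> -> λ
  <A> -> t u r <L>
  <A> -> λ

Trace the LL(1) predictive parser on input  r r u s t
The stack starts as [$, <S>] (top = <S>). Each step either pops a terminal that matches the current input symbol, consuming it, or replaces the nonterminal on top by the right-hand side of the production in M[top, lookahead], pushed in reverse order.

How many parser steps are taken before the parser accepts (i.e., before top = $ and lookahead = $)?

13

step 1: stack=$ <S>  input=r r u s t $  — expand <S> -> <H> s <S> t
step 2: stack=$ t <S> s <H>  input=r r u s t $  — expand <H> -> <L> r <H>
step 3: stack=$ t <S> s <H> r <L>  input=r r u s t $  — expand <L> -> λ
step 4: stack=$ t <S> s <H> r  input=r r u s t $  — match r
step 5: stack=$ t <S> s <H>  input=r u s t $  — expand <H> -> <L> r <H>
step 6: stack=$ t <S> s <H> r <L>  input=r u s t $  — expand <L> -> λ
step 7: stack=$ t <S> s <H> r  input=r u s t $  — match r
step 8: stack=$ t <S> s <H>  input=u s t $  — expand <H> -> u <A>
step 9: stack=$ t <S> s <A> u  input=u s t $  — match u
step 10: stack=$ t <S> s <A>  input=s t $  — expand <A> -> λ
step 11: stack=$ t <S> s  input=s t $  — match s
step 12: stack=$ t <S>  input=t $  — expand <S> -> λ
step 13: stack=$ t  input=t $  — match t
Accept reached after 13 steps.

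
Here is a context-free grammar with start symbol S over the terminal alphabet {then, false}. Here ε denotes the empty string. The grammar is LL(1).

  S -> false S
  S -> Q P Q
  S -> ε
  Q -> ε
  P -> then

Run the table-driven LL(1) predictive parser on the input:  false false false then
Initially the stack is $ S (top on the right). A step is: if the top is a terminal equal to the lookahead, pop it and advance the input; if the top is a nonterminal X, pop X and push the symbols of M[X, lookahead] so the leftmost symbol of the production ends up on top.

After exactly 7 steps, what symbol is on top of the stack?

     Stack      Input                     Action
  1  $ S        false false false then $  expand S -> false S
  2  $ S false  false false false then $  match false
  3  $ S        false false then $        expand S -> false S
  4  $ S false  false false then $        match false
  5  $ S        false then $              expand S -> false S
  6  $ S false  false then $              match false
  7  $ S        then $                    expand S -> Q P Q
Stack after step 7: $ Q P Q (top = Q).

Q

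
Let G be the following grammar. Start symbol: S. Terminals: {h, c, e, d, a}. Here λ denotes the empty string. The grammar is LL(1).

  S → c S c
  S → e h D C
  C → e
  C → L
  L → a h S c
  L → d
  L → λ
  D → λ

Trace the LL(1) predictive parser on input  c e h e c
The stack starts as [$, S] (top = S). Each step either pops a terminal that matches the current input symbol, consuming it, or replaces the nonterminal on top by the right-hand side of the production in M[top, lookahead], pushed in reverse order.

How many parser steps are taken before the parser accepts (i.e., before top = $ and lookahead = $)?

step 1: stack=$ S  input=c e h e c $  — expand S → c S c
step 2: stack=$ c S c  input=c e h e c $  — match c
step 3: stack=$ c S  input=e h e c $  — expand S → e h D C
step 4: stack=$ c C D h e  input=e h e c $  — match e
step 5: stack=$ c C D h  input=h e c $  — match h
step 6: stack=$ c C D  input=e c $  — expand D → λ
step 7: stack=$ c C  input=e c $  — expand C → e
step 8: stack=$ c e  input=e c $  — match e
step 9: stack=$ c  input=c $  — match c
Accept reached after 9 steps.

9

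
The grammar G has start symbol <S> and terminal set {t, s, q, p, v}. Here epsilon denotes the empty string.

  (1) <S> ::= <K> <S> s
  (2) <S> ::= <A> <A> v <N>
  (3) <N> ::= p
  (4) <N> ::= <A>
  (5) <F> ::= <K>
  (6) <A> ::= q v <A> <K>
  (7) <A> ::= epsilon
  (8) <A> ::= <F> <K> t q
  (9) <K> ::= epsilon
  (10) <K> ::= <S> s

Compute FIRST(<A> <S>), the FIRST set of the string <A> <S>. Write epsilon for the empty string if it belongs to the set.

{q, t, v}

FIRST(<S>) = {q, t, v}  (via <K> <S> s, <A> <A> v <N>)
FIRST(<K>) = {epsilon, q, t, v}  (via <S> s)
FIRST(<F>) = {epsilon, q, t, v}  (via <K>)
FIRST(<A>) = {epsilon, q, t, v}  (via <F> <K> t q)
FIRST(<N>) = {epsilon, p, q, t, v}  (via <A>)
FIRST(<A> <S>): take FIRST of each symbol in turn, carrying on past any symbol whose FIRST contains epsilon; result {q, t, v}.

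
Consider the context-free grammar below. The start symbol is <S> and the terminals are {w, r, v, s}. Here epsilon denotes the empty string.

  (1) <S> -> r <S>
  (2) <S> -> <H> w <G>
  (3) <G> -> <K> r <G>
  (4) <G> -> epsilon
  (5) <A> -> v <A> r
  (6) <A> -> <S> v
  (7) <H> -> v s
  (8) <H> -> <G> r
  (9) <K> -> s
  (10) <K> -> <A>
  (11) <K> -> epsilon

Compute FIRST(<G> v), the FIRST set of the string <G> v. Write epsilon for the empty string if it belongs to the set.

FIRST(<S>) = {r, s, v}  (via <H> w <G>)
FIRST(<A>) = {r, s, v}  (via <S> v)
FIRST(<K>) = {epsilon, r, s, v}  (via <A>)
FIRST(<G>) = {epsilon, r, s, v}  (via <K> r <G>)
FIRST(<H>) = {r, s, v}  (via <G> r)
FIRST(<G> v): take FIRST of each symbol in turn, carrying on past any symbol whose FIRST contains epsilon; result {r, s, v}.

{r, s, v}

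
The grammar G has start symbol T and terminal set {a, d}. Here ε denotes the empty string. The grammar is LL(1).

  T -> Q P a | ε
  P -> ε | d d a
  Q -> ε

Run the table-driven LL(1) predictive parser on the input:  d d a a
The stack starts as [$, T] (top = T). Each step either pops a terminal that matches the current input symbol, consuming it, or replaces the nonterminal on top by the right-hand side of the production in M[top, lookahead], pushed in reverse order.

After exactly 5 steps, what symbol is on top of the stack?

step 1: stack=$ T  input=d d a a $  — expand T -> Q P a
step 2: stack=$ a P Q  input=d d a a $  — expand Q -> ε
step 3: stack=$ a P  input=d d a a $  — expand P -> d d a
step 4: stack=$ a a d d  input=d d a a $  — match d
step 5: stack=$ a a d  input=d a a $  — match d
Stack after step 5: $ a a (top = a).

a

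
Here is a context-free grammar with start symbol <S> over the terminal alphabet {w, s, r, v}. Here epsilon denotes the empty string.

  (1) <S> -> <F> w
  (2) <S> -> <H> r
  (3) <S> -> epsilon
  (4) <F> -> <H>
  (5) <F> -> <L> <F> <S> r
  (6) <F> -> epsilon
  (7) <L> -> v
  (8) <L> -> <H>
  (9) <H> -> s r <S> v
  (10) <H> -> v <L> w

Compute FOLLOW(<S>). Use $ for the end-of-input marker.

FIRST(<H>): from <H>->s r <S> v we get {s}; from <H>->v <L> w we get {v}. So FIRST(<H>) = {s, v}.
FIRST(<L>): from <L>->v we get {v}; from <L>-><H> we get {s, v}. So FIRST(<L>) = {s, v}.
FIRST(<F>): from <F>-><H> we get {s, v}; from <F>-><L> <F> <S> r we get {s, v}; from <F>->epsilon we get {epsilon}. So FIRST(<F>) = {epsilon, s, v}.
FIRST(<S>): from <S>-><F> w we get {s, v, w}; from <S>-><H> r we get {s, v}; from <S>->epsilon we get {epsilon}. So FIRST(<S>) = {epsilon, s, v, w}.
FOLLOW(<S>) includes $ since <S> is the start symbol.
FOLLOW(<S>): in <F>-><L> <F> <S> r, <S> is followed by r with FIRST {r}; in <H>->s r <S> v, <S> is followed by v with FIRST {v}. Thus FOLLOW(<S>) = {$, r, v}.
FOLLOW(<F>): in <S>-><F> w, <F> is followed by w with FIRST {w}; in <F>-><L> <F> <S> r, <F> is followed by <S> r with FIRST {r, s, v, w}. Thus FOLLOW(<F>) = {r, s, v, w}.
FOLLOW(<L>): in <F>-><L> <F> <S> r, <L> is followed by <F> <S> r with FIRST {r, s, v, w}; in <H>->v <L> w, <L> is followed by w with FIRST {w}. Thus FOLLOW(<L>) = {r, s, v, w}.
FOLLOW(<H>): in <S>-><H> r, <H> is followed by r with FIRST {r}; in <F>-><H>, the suffix after <H> is empty, so FOLLOW(<H>) ⊇ FOLLOW(<F>) = {r, s, v, w}; in <L>-><H>, the suffix after <H> is empty, so FOLLOW(<H>) ⊇ FOLLOW(<L>) = {r, s, v, w}. Thus FOLLOW(<H>) = {r, s, v, w}.

{$, r, v}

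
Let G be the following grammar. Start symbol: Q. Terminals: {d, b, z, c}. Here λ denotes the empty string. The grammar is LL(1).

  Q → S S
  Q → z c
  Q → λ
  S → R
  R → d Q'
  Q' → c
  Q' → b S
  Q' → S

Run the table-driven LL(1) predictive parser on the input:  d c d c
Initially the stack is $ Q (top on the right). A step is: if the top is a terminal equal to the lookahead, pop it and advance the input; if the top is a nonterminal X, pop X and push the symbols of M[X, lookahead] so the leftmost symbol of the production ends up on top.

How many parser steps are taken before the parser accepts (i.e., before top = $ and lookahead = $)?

      Stack     Input      Action
   1  $ Q       d c d c $  expand Q → S S
   2  $ S S     d c d c $  expand S → R
   3  $ S R     d c d c $  expand R → d Q'
   4  $ S Q' d  d c d c $  match d
   5  $ S Q'    c d c $    expand Q' → c
   6  $ S c     c d c $    match c
   7  $ S       d c $      expand S → R
   8  $ R       d c $      expand R → d Q'
   9  $ Q' d    d c $      match d
  10  $ Q'      c $        expand Q' → c
  11  $ c       c $        match c
Accept reached after 11 steps.

11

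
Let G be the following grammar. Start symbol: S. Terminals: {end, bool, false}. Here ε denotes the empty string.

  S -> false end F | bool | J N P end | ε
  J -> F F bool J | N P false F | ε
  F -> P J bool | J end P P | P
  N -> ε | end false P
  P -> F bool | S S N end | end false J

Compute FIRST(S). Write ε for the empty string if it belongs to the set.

{ε, bool, end, false}

FIRST(N): from N->ε we get {ε}; from N->end false P we get {end}. So FIRST(N) = {ε, end}.
FIRST(S): from S->false end F we get {false}; from S->bool we get {bool}; from S->J N P end we get {bool, end, false}; from S->ε we get {ε}. So FIRST(S) = {ε, bool, end, false}.
FIRST(J): from J->F F bool J we get {bool, end, false}; from J->N P false F we get {bool, end, false}; from J->ε we get {ε}. So FIRST(J) = {ε, bool, end, false}.
FIRST(F): from F->P J bool we get {bool, end, false}; from F->J end P P we get {bool, end, false}; from F->P we get {bool, end, false}. So FIRST(F) = {bool, end, false}.
FIRST(P): from P->F bool we get {bool, end, false}; from P->S S N end we get {bool, end, false}; from P->end false J we get {end}. So FIRST(P) = {bool, end, false}.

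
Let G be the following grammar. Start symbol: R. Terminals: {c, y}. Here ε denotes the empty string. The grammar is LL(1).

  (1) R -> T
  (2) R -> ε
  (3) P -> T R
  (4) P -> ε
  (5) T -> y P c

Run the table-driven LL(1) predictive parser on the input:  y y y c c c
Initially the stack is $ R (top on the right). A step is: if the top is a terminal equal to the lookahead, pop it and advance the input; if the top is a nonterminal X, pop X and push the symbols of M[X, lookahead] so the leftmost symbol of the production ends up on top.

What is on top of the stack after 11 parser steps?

R

      Stack            Input          Action
   1  $ R              y y y c c c $  expand R -> T
   2  $ T              y y y c c c $  expand T -> y P c
   3  $ c P y          y y y c c c $  match y
   4  $ c P            y y c c c $    expand P -> T R
   5  $ c R T          y y c c c $    expand T -> y P c
   6  $ c R c P y      y y c c c $    match y
   7  $ c R c P        y c c c $      expand P -> T R
   8  $ c R c R T      y c c c $      expand T -> y P c
   9  $ c R c R c P y  y c c c $      match y
  10  $ c R c R c P    c c c $        expand P -> ε
  11  $ c R c R c      c c c $        match c
Stack after step 11: $ c R c R (top = R).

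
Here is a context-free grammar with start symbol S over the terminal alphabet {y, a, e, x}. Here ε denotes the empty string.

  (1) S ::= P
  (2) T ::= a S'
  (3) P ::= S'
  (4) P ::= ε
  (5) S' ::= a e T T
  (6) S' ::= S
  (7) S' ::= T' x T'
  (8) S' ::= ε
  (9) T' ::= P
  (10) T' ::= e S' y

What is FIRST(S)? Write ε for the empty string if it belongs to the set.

FIRST(T): from T::=a S' we get {a}. So FIRST(T) = {a}.
FIRST(S): from S::=P we get {ε, a, e, x}. So FIRST(S) = {ε, a, e, x}.
FIRST(P): from P::=S' we get {ε, a, e, x}; from P::=ε we get {ε}. So FIRST(P) = {ε, a, e, x}.
FIRST(T'): from T'::=P we get {ε, a, e, x}; from T'::=e S' y we get {e}. So FIRST(T') = {ε, a, e, x}.
FIRST(S'): from S'::=a e T T we get {a}; from S'::=S we get {ε, a, e, x}; from S'::=T' x T' we get {a, e, x}; from S'::=ε we get {ε}. So FIRST(S') = {ε, a, e, x}.

{ε, a, e, x}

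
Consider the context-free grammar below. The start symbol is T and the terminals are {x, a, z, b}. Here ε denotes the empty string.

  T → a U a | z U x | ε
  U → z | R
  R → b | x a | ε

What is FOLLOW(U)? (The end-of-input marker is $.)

{a, x}

FIRST(T) = {ε, a, z}
FIRST(R) = {ε, b, x}
FIRST(U) = {ε, b, x, z}  (via R)
FOLLOW(T) includes $ since T is the start symbol.
FOLLOW(T): T appears on no right-hand side. Thus FOLLOW(T) = {$}.
FOLLOW(U): in T→a U a, U is followed by a with FIRST {a}; in T→z U x, U is followed by x with FIRST {x}. Thus FOLLOW(U) = {a, x}.
FOLLOW(R): in U→R, the suffix after R is empty, so FOLLOW(R) ⊇ FOLLOW(U) = {a, x}. Thus FOLLOW(R) = {a, x}.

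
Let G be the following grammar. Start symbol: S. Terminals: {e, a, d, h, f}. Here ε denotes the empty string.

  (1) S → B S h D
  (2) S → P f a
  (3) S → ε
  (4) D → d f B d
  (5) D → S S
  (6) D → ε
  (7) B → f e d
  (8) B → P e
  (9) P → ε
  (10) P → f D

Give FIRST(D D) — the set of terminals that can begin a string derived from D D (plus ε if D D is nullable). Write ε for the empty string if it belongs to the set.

FIRST(P) = {ε, f}
FIRST(B) = {e, f}  (via P e)
FIRST(S) = {ε, e, f}  (via B S h D, P f a)
FIRST(D) = {ε, d, e, f}  (via S S)
FIRST(D D): take FIRST of each symbol in turn, carrying on past any symbol whose FIRST contains ε; result {ε, d, e, f}.

{ε, d, e, f}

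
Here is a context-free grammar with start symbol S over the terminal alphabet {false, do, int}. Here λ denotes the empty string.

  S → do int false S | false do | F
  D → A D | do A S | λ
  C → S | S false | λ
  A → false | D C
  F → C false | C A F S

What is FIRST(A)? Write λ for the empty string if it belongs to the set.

{λ, do, false}

FIRST(S): from S→do int false S we get {do}; from S→false do we get {false}; from S→F we get {do, false}. So FIRST(S) = {do, false}.
FIRST(C): from C→S we get {do, false}; from C→S false we get {do, false}; from C→λ we get {λ}. So FIRST(C) = {λ, do, false}.
FIRST(D): from D→A D we get {λ, do, false}; from D→do A S we get {do}; from D→λ we get {λ}. So FIRST(D) = {λ, do, false}.
FIRST(A): from A→false we get {false}; from A→D C we get {λ, do, false}. So FIRST(A) = {λ, do, false}.
FIRST(F): from F→C false we get {do, false}; from F→C A F S we get {do, false}. So FIRST(F) = {do, false}.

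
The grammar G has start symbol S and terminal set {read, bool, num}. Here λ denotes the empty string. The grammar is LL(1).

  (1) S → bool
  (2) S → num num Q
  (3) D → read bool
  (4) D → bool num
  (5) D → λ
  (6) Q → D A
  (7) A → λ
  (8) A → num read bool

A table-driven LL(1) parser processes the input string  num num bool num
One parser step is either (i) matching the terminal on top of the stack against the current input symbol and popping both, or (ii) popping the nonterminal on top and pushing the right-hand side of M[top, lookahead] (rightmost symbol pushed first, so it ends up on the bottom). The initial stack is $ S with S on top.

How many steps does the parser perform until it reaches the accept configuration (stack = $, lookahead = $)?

8

step 1: stack=$ S  input=num num bool num $  — expand S → num num Q
step 2: stack=$ Q num num  input=num num bool num $  — match num
step 3: stack=$ Q num  input=num bool num $  — match num
step 4: stack=$ Q  input=bool num $  — expand Q → D A
step 5: stack=$ A D  input=bool num $  — expand D → bool num
step 6: stack=$ A num bool  input=bool num $  — match bool
step 7: stack=$ A num  input=num $  — match num
step 8: stack=$ A  input=$  — expand A → λ
Accept reached after 8 steps.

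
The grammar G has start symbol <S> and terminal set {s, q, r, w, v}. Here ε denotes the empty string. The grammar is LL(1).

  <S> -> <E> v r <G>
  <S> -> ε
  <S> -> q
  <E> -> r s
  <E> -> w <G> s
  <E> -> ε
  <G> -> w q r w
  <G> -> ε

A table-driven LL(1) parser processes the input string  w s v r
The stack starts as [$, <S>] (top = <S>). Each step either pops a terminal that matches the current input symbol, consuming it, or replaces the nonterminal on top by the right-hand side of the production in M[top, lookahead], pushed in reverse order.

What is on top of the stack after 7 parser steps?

<G>

     Stack              Input      Action
  1  $ <S>              w s v r $  expand <S> -> <E> v r <G>
  2  $ <G> r v <E>      w s v r $  expand <E> -> w <G> s
  3  $ <G> r v s <G> w  w s v r $  match w
  4  $ <G> r v s <G>    s v r $    expand <G> -> ε
  5  $ <G> r v s        s v r $    match s
  6  $ <G> r v          v r $      match v
  7  $ <G> r            r $        match r
Stack after step 7: $ <G> (top = <G>).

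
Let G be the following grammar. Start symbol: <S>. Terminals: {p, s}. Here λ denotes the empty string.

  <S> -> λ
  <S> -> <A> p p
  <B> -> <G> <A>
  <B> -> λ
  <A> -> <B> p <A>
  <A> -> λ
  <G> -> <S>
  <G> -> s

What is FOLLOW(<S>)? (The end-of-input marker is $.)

FIRST(<S>) = {λ, p, s}  (via <A> p p)
FIRST(<G>) = {λ, p, s}  (via <S>)
FIRST(<B>) = {λ, p, s}  (via <G> <A>)
FIRST(<A>) = {λ, p, s}  (via <B> p <A>)
FOLLOW(<S>) includes $ since <S> is the start symbol.
FOLLOW(<B>): in <A>-><B> p <A>, <B> is followed by p <A> with FIRST {p}. Thus FOLLOW(<B>) = {p}.
FOLLOW(<A>): in <S>-><A> p p, <A> is followed by p p with FIRST {p}; in <B>-><G> <A>, the suffix after <A> is empty, so FOLLOW(<A>) ⊇ FOLLOW(<B>) = {p}; in <A>-><B> p <A>, the suffix after <A> is empty (adds nothing new). Thus FOLLOW(<A>) = {p}.
FOLLOW(<G>): in <B>-><G> <A>, <G> is followed by <A> with FIRST {λ, p, s}; in <B>-><G> <A>, the suffix after <G> is nullable, so FOLLOW(<G>) ⊇ FOLLOW(<B>) = {p}. Thus FOLLOW(<G>) = {p, s}.
FOLLOW(<S>): in <G>-><S>, the suffix after <S> is empty, so FOLLOW(<S>) ⊇ FOLLOW(<G>) = {p, s}. Thus FOLLOW(<S>) = {$, p, s}.

{$, p, s}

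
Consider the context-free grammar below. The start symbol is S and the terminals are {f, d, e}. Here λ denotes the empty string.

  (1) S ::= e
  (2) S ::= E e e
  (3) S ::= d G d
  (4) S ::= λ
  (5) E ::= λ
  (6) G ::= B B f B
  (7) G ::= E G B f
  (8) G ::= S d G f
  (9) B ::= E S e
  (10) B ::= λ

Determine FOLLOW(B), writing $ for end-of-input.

{d, e, f}

FIRST(E): from E::=λ we get {λ}. So FIRST(E) = {λ}.
FIRST(S): from S::=e we get {e}; from S::=E e e we get {e}; from S::=d G d we get {d}; from S::=λ we get {λ}. So FIRST(S) = {λ, d, e}.
FIRST(B): from B::=E S e we get {d, e}; from B::=λ we get {λ}. So FIRST(B) = {λ, d, e}.
FIRST(G): from G::=B B f B we get {d, e, f}; from G::=E G B f we get {d, e, f}; from G::=S d G f we get {d, e}. So FIRST(G) = {d, e, f}.
FOLLOW(S) includes $ since S is the start symbol.
FOLLOW(S): in G::=S d G f, S is followed by d G f with FIRST {d}; in B::=E S e, S is followed by e with FIRST {e}. Thus FOLLOW(S) = {$, d, e}.
FOLLOW(E): in S::=E e e, E is followed by e e with FIRST {e}; in G::=E G B f, E is followed by G B f with FIRST {d, e, f}; in B::=E S e, E is followed by S e with FIRST {d, e}. Thus FOLLOW(E) = {d, e, f}.
FOLLOW(G): in S::=d G d, G is followed by d with FIRST {d}; in G::=E G B f, G is followed by B f with FIRST {d, e, f}; in G::=S d G f, G is followed by f with FIRST {f}. Thus FOLLOW(G) = {d, e, f}.
FOLLOW(B): in G::=B B f B (occurrence 1), B is followed by B f B with FIRST {d, e, f}; in G::=B B f B (occurrence 2), B is followed by f B with FIRST {f}; in G::=B B f B (occurrence 3), the suffix after B is empty, so FOLLOW(B) ⊇ FOLLOW(G) = {d, e, f}; in G::=E G B f, B is followed by f with FIRST {f}. Thus FOLLOW(B) = {d, e, f}.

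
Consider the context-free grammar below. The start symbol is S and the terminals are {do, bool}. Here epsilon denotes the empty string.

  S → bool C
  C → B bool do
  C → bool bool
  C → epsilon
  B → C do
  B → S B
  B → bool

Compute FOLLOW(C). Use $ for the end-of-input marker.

FIRST(S): from S→bool C we get {bool}. So FIRST(S) = {bool}.
FIRST(C): from C→B bool do we get {bool, do}; from C→bool bool we get {bool}; from C→epsilon we get {epsilon}. So FIRST(C) = {epsilon, bool, do}.
FIRST(B): from B→C do we get {bool, do}; from B→S B we get {bool}; from B→bool we get {bool}. So FIRST(B) = {bool, do}.
FOLLOW(S) includes $ since S is the start symbol.
FOLLOW(S): in B→S B, S is followed by B with FIRST {bool, do}. Thus FOLLOW(S) = {$, bool, do}.
FOLLOW(C): in S→bool C, the suffix after C is empty, so FOLLOW(C) ⊇ FOLLOW(S) = {$, bool, do}; in B→C do, C is followed by do with FIRST {do}. Thus FOLLOW(C) = {$, bool, do}.
FOLLOW(B): in C→B bool do, B is followed by bool do with FIRST {bool}; in B→S B, the suffix after B is empty (adds nothing new). Thus FOLLOW(B) = {bool}.

{$, bool, do}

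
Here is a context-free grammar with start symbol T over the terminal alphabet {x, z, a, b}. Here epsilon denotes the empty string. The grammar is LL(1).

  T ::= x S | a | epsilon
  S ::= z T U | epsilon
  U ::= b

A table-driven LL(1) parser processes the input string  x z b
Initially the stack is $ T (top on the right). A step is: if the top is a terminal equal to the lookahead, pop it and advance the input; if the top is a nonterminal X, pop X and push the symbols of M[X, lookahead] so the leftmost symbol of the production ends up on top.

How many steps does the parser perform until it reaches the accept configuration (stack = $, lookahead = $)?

     Stack    Input    Action
  1  $ T      x z b $  expand T ::= x S
  2  $ S x    x z b $  match x
  3  $ S      z b $    expand S ::= z T U
  4  $ U T z  z b $    match z
  5  $ U T    b $      expand T ::= epsilon
  6  $ U      b $      expand U ::= b
  7  $ b      b $      match b
Accept reached after 7 steps.

7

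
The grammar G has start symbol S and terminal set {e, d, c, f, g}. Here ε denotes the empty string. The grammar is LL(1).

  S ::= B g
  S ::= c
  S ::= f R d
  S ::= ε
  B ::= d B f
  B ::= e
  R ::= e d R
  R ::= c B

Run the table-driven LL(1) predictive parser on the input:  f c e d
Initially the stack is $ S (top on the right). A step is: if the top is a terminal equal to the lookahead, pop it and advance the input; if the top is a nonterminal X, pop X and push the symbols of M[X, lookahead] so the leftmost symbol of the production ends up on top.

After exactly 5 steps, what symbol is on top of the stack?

e

     Stack    Input      Action
  1  $ S      f c e d $  expand S ::= f R d
  2  $ d R f  f c e d $  match f
  3  $ d R    c e d $    expand R ::= c B
  4  $ d B c  c e d $    match c
  5  $ d B    e d $      expand B ::= e
Stack after step 5: $ d e (top = e).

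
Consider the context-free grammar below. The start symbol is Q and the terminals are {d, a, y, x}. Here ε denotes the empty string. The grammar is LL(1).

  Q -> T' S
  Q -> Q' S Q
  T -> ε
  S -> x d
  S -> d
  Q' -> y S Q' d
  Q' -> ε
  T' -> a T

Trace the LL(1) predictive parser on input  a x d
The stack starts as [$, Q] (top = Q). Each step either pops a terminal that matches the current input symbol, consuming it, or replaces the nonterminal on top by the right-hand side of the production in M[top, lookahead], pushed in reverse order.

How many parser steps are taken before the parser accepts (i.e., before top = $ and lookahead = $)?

7

step 1: stack=$ Q  input=a x d $  — expand Q -> T' S
step 2: stack=$ S T'  input=a x d $  — expand T' -> a T
step 3: stack=$ S T a  input=a x d $  — match a
step 4: stack=$ S T  input=x d $  — expand T -> ε
step 5: stack=$ S  input=x d $  — expand S -> x d
step 6: stack=$ d x  input=x d $  — match x
step 7: stack=$ d  input=d $  — match d
Accept reached after 7 steps.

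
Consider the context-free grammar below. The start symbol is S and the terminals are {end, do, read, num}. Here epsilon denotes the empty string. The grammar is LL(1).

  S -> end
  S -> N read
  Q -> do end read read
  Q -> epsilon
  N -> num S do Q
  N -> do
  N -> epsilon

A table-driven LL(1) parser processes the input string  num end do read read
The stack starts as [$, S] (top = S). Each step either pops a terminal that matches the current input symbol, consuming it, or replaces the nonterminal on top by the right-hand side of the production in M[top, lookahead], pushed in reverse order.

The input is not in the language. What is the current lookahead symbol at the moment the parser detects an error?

     Stack              Input                   Action
  1  $ S                num end do read read $  expand S -> N read
  2  $ read N           num end do read read $  expand N -> num S do Q
  3  $ read Q do S num  num end do read read $  match num
  4  $ read Q do S      end do read read $      expand S -> end
  5  $ read Q do end    end do read read $      match end
  6  $ read Q do        do read read $          match do
  7  $ read Q           read read $             expand Q -> epsilon
  8  $ read             read read $             match read
  9  $                  read $                  error: stack empty but input remains

read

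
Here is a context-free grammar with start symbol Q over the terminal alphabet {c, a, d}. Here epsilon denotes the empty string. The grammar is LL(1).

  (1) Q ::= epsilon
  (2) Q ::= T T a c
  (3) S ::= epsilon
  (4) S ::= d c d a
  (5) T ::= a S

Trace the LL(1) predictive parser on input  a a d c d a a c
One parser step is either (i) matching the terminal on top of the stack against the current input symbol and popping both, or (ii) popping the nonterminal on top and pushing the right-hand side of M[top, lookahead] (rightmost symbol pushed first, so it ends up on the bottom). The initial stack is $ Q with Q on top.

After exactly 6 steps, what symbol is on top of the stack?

S

step 1: stack=$ Q  input=a a d c d a a c $  — expand Q ::= T T a c
step 2: stack=$ c a T T  input=a a d c d a a c $  — expand T ::= a S
step 3: stack=$ c a T S a  input=a a d c d a a c $  — match a
step 4: stack=$ c a T S  input=a d c d a a c $  — expand S ::= epsilon
step 5: stack=$ c a T  input=a d c d a a c $  — expand T ::= a S
step 6: stack=$ c a S a  input=a d c d a a c $  — match a
Stack after step 6: $ c a S (top = S).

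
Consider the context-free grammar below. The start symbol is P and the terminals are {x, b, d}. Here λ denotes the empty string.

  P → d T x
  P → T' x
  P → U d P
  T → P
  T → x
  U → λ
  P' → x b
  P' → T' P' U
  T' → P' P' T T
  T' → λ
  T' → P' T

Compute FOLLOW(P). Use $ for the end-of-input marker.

FIRST(U) = {λ}
FIRST(P) = {d, x}  (via T' x, U d P)
FIRST(T) = {d, x}  (via P)
FIRST(P') = {x}  (via T' P' U)
FIRST(T') = {λ, x}  (via P' P' T T, P' T)
FOLLOW(P) includes $ since P is the start symbol.
FOLLOW(P'): in P'→T' P' U, P' is followed by U with FIRST {λ}; in P'→T' P' U, the suffix after P' is nullable (adds nothing new); in T'→P' P' T T (occurrence 1), P' is followed by P' T T with FIRST {x}; in T'→P' P' T T (occurrence 2), P' is followed by T T with FIRST {d, x}; in T'→P' T, P' is followed by T with FIRST {d, x}. Thus FOLLOW(P') = {d, x}.
FOLLOW(U): in P→U d P, U is followed by d P with FIRST {d}; in P'→T' P' U, the suffix after U is empty, so FOLLOW(U) ⊇ FOLLOW(P') = {d, x}. Thus FOLLOW(U) = {d, x}.
FOLLOW(T'): in P→T' x, T' is followed by x with FIRST {x}; in P'→T' P' U, T' is followed by P' U with FIRST {x}. Thus FOLLOW(T') = {x}.
FOLLOW(T): in P→d T x, T is followed by x with FIRST {x}; in T'→P' P' T T (occurrence 1), T is followed by T with FIRST {d, x}; in T'→P' P' T T (occurrence 2), the suffix after T is empty, so FOLLOW(T) ⊇ FOLLOW(T') = {x}; in T'→P' T, the suffix after T is empty, so FOLLOW(T) ⊇ FOLLOW(T') = {x}. Thus FOLLOW(T) = {d, x}.
FOLLOW(P): in P→U d P, the suffix after P is empty (adds nothing new); in T→P, the suffix after P is empty, so FOLLOW(P) ⊇ FOLLOW(T) = {d, x}. Thus FOLLOW(P) = {$, d, x}.

{$, d, x}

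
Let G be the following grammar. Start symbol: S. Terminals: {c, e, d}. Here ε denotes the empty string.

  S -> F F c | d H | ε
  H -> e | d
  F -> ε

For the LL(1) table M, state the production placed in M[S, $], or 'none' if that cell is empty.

FIRST(H) = {d, e}
FIRST(F) = {ε}
FIRST(S) = {ε, c, d}  (via F F c)
FOLLOW(S) includes $ since S is the start symbol.
FOLLOW(S): S appears on no right-hand side. Thus FOLLOW(S) = {$}.
For S -> F F c: FIRST(F F c) = {c}, so it goes in M[S, t] for t ∈ {c}.
For S -> d H: FIRST(d H) = {d}, so it goes in M[S, t] for t ∈ {d}.
For S -> ε: FIRST(ε) = {ε}, so it goes in M[S, t] for t ∈ {}; since ε ∈ FIRST, also for every t ∈ FOLLOW(S) = {$}.

S -> ε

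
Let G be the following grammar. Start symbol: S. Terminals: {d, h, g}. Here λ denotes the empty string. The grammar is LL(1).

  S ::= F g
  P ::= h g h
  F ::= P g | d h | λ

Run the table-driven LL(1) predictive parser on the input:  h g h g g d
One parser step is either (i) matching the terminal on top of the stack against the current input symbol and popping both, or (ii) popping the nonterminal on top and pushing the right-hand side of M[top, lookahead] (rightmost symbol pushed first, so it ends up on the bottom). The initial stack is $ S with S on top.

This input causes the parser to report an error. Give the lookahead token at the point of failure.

d

step 1: stack=$ S  input=h g h g g d $  — expand S ::= F g
step 2: stack=$ g F  input=h g h g g d $  — expand F ::= P g
step 3: stack=$ g g P  input=h g h g g d $  — expand P ::= h g h
step 4: stack=$ g g h g h  input=h g h g g d $  — match h
step 5: stack=$ g g h g  input=g h g g d $  — match g
step 6: stack=$ g g h  input=h g g d $  — match h
step 7: stack=$ g g  input=g g d $  — match g
step 8: stack=$ g  input=g d $  — match g
step 9: stack=$  input=d $  — error: stack empty but input remains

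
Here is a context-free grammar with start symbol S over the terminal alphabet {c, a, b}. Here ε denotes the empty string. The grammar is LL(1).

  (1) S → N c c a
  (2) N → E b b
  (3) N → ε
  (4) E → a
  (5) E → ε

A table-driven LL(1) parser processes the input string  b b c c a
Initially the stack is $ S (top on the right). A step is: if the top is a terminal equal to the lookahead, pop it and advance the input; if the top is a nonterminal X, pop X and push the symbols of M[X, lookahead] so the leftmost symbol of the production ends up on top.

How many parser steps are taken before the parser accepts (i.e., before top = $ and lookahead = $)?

8

     Stack          Input        Action
  1  $ S            b b c c a $  expand S → N c c a
  2  $ a c c N      b b c c a $  expand N → E b b
  3  $ a c c b b E  b b c c a $  expand E → ε
  4  $ a c c b b    b b c c a $  match b
  5  $ a c c b      b c c a $    match b
  6  $ a c c        c c a $      match c
  7  $ a c          c a $        match c
  8  $ a            a $          match a
Accept reached after 8 steps.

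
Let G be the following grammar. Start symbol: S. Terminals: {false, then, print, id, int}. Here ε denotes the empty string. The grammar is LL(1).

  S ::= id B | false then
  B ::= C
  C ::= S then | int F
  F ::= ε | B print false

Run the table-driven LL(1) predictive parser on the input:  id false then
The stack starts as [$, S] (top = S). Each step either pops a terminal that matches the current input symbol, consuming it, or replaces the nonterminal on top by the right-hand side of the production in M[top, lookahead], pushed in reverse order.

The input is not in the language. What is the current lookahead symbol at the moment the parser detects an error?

$

     Stack              Input            Action
  1  $ S                id false then $  expand S ::= id B
  2  $ B id             id false then $  match id
  3  $ B                false then $     expand B ::= C
  4  $ C                false then $     expand C ::= S then
  5  $ then S           false then $     expand S ::= false then
  6  $ then then false  false then $     match false
  7  $ then then        then $           match then
  8  $ then             $                error: top is terminal then but lookahead is $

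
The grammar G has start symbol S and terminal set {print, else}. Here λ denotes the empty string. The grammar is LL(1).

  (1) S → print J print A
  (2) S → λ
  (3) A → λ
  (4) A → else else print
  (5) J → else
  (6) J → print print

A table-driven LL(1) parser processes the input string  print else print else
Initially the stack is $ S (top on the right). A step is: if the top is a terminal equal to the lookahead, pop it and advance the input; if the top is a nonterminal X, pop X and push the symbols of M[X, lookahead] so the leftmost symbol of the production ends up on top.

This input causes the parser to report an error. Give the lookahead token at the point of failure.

step 1: stack=$ S  input=print else print else $  — expand S → print J print A
step 2: stack=$ A print J print  input=print else print else $  — match print
step 3: stack=$ A print J  input=else print else $  — expand J → else
step 4: stack=$ A print else  input=else print else $  — match else
step 5: stack=$ A print  input=print else $  — match print
step 6: stack=$ A  input=else $  — expand A → else else print
step 7: stack=$ print else else  input=else $  — match else
step 8: stack=$ print else  input=$  — error: top is terminal else but lookahead is $

$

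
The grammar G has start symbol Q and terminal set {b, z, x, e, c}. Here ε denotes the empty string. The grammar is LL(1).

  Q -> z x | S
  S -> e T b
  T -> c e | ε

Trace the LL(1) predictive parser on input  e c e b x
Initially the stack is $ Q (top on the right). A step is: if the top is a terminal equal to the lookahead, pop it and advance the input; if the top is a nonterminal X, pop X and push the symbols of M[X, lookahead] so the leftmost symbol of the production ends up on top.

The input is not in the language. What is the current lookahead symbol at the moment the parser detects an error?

step 1: stack=$ Q  input=e c e b x $  — expand Q -> S
step 2: stack=$ S  input=e c e b x $  — expand S -> e T b
step 3: stack=$ b T e  input=e c e b x $  — match e
step 4: stack=$ b T  input=c e b x $  — expand T -> c e
step 5: stack=$ b e c  input=c e b x $  — match c
step 6: stack=$ b e  input=e b x $  — match e
step 7: stack=$ b  input=b x $  — match b
step 8: stack=$  input=x $  — error: stack empty but input remains

x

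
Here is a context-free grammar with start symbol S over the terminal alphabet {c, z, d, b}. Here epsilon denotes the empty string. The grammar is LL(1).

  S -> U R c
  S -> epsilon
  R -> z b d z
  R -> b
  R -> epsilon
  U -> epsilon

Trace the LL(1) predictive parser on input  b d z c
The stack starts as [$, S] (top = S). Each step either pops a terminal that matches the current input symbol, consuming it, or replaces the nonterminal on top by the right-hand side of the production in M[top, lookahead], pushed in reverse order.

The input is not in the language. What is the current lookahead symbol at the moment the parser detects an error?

d

step 1: stack=$ S  input=b d z c $  — expand S -> U R c
step 2: stack=$ c R U  input=b d z c $  — expand U -> epsilon
step 3: stack=$ c R  input=b d z c $  — expand R -> b
step 4: stack=$ c b  input=b d z c $  — match b
step 5: stack=$ c  input=d z c $  — error: top is terminal c but lookahead is d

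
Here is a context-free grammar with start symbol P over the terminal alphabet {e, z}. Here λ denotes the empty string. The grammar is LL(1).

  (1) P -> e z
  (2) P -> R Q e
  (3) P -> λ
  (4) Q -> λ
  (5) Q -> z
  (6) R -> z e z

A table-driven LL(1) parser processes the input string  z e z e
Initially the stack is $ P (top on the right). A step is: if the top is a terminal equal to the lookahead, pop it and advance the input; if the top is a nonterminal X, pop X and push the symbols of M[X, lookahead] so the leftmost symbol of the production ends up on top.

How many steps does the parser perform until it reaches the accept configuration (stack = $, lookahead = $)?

     Stack        Input      Action
  1  $ P          z e z e $  expand P -> R Q e
  2  $ e Q R      z e z e $  expand R -> z e z
  3  $ e Q z e z  z e z e $  match z
  4  $ e Q z e    e z e $    match e
  5  $ e Q z      z e $      match z
  6  $ e Q        e $        expand Q -> λ
  7  $ e          e $        match e
Accept reached after 7 steps.

7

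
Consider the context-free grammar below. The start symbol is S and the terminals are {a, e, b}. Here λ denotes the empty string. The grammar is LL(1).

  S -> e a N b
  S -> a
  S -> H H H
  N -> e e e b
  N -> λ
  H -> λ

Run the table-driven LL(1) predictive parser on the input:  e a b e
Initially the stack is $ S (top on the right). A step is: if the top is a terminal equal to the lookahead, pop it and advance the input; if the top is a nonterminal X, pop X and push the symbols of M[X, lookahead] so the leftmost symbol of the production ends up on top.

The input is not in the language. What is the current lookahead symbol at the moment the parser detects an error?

e

     Stack      Input      Action
  1  $ S        e a b e $  expand S -> e a N b
  2  $ b N a e  e a b e $  match e
  3  $ b N a    a b e $    match a
  4  $ b N      b e $      expand N -> λ
  5  $ b        b e $      match b
  6  $          e $        error: stack empty but input remains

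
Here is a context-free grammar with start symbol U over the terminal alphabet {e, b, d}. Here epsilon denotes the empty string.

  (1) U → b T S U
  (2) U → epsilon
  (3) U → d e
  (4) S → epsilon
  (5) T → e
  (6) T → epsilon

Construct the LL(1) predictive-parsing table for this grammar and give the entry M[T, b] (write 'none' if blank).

T → epsilon

FIRST(U): from U→b T S U we get {b}; from U→epsilon we get {epsilon}; from U→d e we get {d}. So FIRST(U) = {epsilon, b, d}.
FIRST(S): from S→epsilon we get {epsilon}. So FIRST(S) = {epsilon}.
FIRST(T): from T→e we get {e}; from T→epsilon we get {epsilon}. So FIRST(T) = {epsilon, e}.
FOLLOW(U) includes $ since U is the start symbol.
FOLLOW(U): in U→b T S U, the suffix after U is empty (adds nothing new). Thus FOLLOW(U) = {$}.
FOLLOW(T): in U→b T S U, T is followed by S U with FIRST {epsilon, b, d}; in U→b T S U, the suffix after T is nullable, so FOLLOW(T) ⊇ FOLLOW(U) = {$}. Thus FOLLOW(T) = {$, b, d}.
For T → e: FIRST(e) = {e}, so it goes in M[T, t] for t ∈ {e}.
For T → epsilon: FIRST(epsilon) = {epsilon}, so it goes in M[T, t] for t ∈ {}; since epsilon ∈ FIRST, also for every t ∈ FOLLOW(T) = {$, b, d}.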